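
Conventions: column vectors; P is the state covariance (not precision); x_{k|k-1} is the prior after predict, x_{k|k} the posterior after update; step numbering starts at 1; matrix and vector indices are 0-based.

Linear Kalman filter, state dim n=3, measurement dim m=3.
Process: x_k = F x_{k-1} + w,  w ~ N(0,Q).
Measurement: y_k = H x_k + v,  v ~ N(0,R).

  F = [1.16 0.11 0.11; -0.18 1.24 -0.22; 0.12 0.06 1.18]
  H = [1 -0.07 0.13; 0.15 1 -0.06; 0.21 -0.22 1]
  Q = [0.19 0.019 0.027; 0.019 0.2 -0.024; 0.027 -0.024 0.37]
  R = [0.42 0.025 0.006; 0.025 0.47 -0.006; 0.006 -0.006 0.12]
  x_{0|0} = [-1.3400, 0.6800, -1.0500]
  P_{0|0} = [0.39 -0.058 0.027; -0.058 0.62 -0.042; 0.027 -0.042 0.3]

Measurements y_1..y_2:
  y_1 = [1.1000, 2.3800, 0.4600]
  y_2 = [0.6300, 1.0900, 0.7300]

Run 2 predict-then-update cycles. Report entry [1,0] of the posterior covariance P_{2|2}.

P_post[1,0] = -0.0007

step 1: x^-=[-1.5951, 1.3154, -1.3590]  P^-=[0.7170 -0.0795 0.1511; -0.0795 1.2314 -0.1395; 0.1511 -0.1395 0.7964]  S=[1.2094 -0.0634 0.4667; -0.0634 1.7106 -0.4368; 0.4667 -0.4368 1.1399]  K=[0.5952 0.0470 0.0543; -0.0877 0.6962 -0.0720; -0.0986 0.1140 0.8375]  nu=[2.9638, 1.2223, 2.4434]  x^+=[0.3591, 1.7303, 0.5344]  P^+=[0.2570 -0.0046 -0.0452; -0.0046 0.3297 0.0602; -0.0452 0.0602 0.1220]
step 2: x^-=[0.6657, 1.9633, 0.7775]  P^-=[0.5301 0.0200 0.0262; 0.0200 0.6869 0.0607; 0.0262 0.0607 0.5404]  S=[0.9655 0.0791 0.2143; 0.0791 1.1690 -0.1042; 0.2143 -0.1042 0.6994]  K=[0.5398 0.0501 0.0323; -0.0659 0.5901 -0.0151; -0.0920 0.1056 0.8053]  nu=[0.0007, -0.9265, 0.2446]  x^+=[0.6275, 1.4128, 0.8766]  P^+=[0.2336 -0.0007 -0.0424; -0.0007 0.2793 0.0558; -0.0424 0.0558 0.1166]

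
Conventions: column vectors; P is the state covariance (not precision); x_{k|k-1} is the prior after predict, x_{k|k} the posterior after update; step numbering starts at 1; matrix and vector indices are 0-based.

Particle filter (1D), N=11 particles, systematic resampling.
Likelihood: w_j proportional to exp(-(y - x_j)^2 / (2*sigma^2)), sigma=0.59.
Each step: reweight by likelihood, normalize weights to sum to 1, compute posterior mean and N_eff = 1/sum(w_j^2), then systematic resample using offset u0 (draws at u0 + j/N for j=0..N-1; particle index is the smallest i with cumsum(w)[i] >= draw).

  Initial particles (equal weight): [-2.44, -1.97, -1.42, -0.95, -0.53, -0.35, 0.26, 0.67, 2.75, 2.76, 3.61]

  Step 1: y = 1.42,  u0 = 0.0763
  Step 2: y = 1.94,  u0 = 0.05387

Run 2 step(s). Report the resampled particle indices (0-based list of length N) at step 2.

step 1: w=[0.0000, 0.0000, 0.0000, 0.0004, 0.0056, 0.0146, 0.1900, 0.5851, 0.1034, 0.0995, 0.0013]  mean=0.9970  Neff=2.5044  idx=[6, 6, 7, 7, 7, 7, 7, 7, 8, 8, 9]
step 2: w=[0.0097, 0.0097, 0.0552, 0.0552, 0.0552, 0.0552, 0.0552, 0.0552, 0.2182, 0.2182, 0.2131]  mean=2.0149  Neff=6.2870  idx=[2, 4, 5, 7, 8, 8, 9, 9, 9, 10, 10]

resampled_idx = [2, 4, 5, 7, 8, 8, 9, 9, 9, 10, 10]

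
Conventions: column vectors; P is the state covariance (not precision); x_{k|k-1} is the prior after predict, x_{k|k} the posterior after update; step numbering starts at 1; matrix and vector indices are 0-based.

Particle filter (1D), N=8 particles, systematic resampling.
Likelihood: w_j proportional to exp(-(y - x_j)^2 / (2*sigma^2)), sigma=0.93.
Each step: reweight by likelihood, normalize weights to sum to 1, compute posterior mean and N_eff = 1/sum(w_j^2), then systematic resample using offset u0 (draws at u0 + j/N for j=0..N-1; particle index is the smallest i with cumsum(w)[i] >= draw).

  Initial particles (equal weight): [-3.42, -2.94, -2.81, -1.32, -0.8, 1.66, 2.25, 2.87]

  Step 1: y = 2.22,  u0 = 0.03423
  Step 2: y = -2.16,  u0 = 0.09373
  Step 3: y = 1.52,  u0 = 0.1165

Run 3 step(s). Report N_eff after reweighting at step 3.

step 1: w=[0.0000, 0.0000, 0.0000, 0.0003, 0.0020, 0.3181, 0.3811, 0.2986]  mean=2.2406  Neff=2.9800  idx=[5, 5, 5, 6, 6, 6, 7, 7]
step 2: w=[0.3139, 0.3139, 0.3139, 0.0190, 0.0190, 0.0190, 0.0006, 0.0006]  mean=1.6951  Neff=3.3696  idx=[0, 0, 1, 1, 1, 2, 2, 4]
step 3: w=[0.1291, 0.1291, 0.1291, 0.1291, 0.1291, 0.1291, 0.1291, 0.0960]  mean=1.7166  Neff=7.9389  idx=[0, 1, 2, 3, 4, 5, 6, 7]

N_eff = 7.9389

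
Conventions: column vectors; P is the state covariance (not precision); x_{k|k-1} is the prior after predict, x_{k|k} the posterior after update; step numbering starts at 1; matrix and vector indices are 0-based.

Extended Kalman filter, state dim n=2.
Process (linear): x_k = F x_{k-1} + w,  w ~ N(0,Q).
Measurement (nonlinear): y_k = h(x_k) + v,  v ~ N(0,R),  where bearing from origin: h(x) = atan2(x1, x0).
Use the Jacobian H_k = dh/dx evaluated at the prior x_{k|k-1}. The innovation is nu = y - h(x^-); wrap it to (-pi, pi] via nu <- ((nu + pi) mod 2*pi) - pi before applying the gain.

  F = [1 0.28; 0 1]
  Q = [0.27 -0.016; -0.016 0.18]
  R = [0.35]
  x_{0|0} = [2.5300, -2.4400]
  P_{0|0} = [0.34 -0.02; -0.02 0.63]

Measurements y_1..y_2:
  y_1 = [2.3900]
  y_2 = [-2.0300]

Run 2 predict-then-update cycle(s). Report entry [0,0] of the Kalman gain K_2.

step 1: x^-=[1.8468, -2.4400]  P^-=[0.6482 0.1404; 0.1404 0.8100]  H_jac=[0.2606 0.1972]  S=[0.4399]  K=[0.4468; 0.4463]  nu=[-2.9703]  x^+=[0.5196, -3.7655]  P^+=[0.5603 0.0527; 0.0527 0.7224]
step 2: x^-=[-0.5348, -3.7655]  P^-=[0.9165 0.2389; 0.2389 0.9024]  H_jac=[0.2603 -0.0370]  S=[0.4087]  K=[0.5621; 0.0706]  nu=[-0.3181]  x^+=[-0.7136, -3.7880]  P^+=[0.7873 0.2227; 0.2227 0.9004]

K[0,0] = 0.5621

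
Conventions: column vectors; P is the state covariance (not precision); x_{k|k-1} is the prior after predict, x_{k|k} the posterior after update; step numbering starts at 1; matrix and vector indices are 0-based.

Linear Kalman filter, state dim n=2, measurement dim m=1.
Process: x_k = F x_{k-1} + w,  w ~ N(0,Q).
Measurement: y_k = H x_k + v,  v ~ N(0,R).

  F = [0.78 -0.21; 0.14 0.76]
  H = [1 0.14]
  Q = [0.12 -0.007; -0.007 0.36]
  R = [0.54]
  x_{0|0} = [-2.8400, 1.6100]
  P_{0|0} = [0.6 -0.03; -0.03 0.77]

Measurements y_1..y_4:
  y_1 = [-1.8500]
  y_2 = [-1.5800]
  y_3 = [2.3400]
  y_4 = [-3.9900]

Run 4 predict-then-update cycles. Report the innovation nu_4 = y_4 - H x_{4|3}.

step 1: x^-=[-2.5533, 0.8260]  P^-=[0.5288 -0.0813; -0.0813 0.8101]  S=[1.0619]  K=[0.4873; 0.0303]  nu=[0.5877]  x^+=[-2.2670, 0.8438]  P^+=[0.2767 -0.0969; -0.0969 0.8092]
step 2: x^-=[-1.9454, 0.3239]  P^-=[0.3558 -0.1605; -0.1605 0.8122]  S=[0.8667]  K=[0.3845; -0.0540]  nu=[0.3201]  x^+=[-1.8223, 0.3066]  P^+=[0.2276 -0.1425; -0.1425 0.8096]
step 3: x^-=[-1.4858, -0.0221]  P^-=[0.3409 -0.1917; -0.1917 0.8018]  S=[0.8429]  K=[0.3726; -0.0942]  nu=[3.8289]  x^+=[-0.0593, -0.3828]  P^+=[0.2239 -0.1621; -0.1621 0.7943]
step 4: x^-=[0.0341, -0.2993]  P^-=[0.3443 -0.2006; -0.2006 0.7887]  S=[0.8436]  K=[0.3749; -0.1069]  nu=[-3.9822]  x^+=[-1.4587, 0.1266]  P^+=[0.2258 -0.1668; -0.1668 0.7790]

innov = [-3.9822]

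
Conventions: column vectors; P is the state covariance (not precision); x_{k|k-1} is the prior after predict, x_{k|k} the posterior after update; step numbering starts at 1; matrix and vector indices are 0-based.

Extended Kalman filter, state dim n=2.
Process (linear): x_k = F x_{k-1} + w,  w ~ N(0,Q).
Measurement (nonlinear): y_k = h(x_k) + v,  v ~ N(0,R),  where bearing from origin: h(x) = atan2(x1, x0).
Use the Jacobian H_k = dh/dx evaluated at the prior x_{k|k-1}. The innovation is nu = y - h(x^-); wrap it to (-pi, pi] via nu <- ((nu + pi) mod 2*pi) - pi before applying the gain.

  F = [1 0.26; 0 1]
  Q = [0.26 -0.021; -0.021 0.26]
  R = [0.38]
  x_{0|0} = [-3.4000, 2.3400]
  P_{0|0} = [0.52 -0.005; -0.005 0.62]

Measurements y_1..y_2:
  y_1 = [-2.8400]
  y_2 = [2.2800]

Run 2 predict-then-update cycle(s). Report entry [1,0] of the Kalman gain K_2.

K[1,0] = -0.6057

step 1: x^-=[-2.7916, 2.3400]  P^-=[0.8193 0.1352; 0.1352 0.8800]  H_jac=[-0.1764 -0.2104]  S=[0.4545]  K=[-0.3805; -0.4599]  nu=[0.9992]  x^+=[-3.1718, 1.8805]  P^+=[0.7535 0.0557; 0.0557 0.7839]
step 2: x^-=[-2.6829, 1.8805]  P^-=[1.0954 0.2385; 0.2385 1.0439]  H_jac=[-0.1752 -0.2499]  S=[0.4997]  K=[-0.5033; -0.6057]  nu=[-0.2502]  x^+=[-2.5569, 2.0321]  P^+=[0.9689 0.0861; 0.0861 0.8606]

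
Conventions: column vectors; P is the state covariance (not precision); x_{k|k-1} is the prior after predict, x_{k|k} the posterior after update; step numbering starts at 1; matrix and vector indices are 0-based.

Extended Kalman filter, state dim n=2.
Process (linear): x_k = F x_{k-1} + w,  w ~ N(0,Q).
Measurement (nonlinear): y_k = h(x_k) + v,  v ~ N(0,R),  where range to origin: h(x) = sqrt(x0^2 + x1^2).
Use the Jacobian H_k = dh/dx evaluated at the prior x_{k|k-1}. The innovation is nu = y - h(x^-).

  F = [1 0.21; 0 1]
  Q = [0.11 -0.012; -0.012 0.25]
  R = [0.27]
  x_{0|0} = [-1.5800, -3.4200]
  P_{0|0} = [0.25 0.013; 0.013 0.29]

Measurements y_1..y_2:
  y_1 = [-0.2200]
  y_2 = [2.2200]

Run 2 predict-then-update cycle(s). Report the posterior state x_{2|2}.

x_post = [-1.4264, -1.2093]

step 1: x^-=[-2.2982, -3.4200]  P^-=[0.3782 0.0619; 0.0619 0.5400]  H_jac=[-0.5578 -0.8300]  S=[0.8170]  K=[-0.3211; -0.5909]  nu=[-4.3405]  x^+=[-0.9044, -0.8554]  P^+=[0.2940 -0.0931; -0.0931 0.2548]
step 2: x^-=[-1.0841, -0.8554]  P^-=[0.3761 -0.0516; -0.0516 0.5048]  H_jac=[-0.7850 -0.6195]  S=[0.6453]  K=[-0.4080; -0.4218]  nu=[0.8391]  x^+=[-1.4264, -1.2093]  P^+=[0.2687 -0.1627; -0.1627 0.3900]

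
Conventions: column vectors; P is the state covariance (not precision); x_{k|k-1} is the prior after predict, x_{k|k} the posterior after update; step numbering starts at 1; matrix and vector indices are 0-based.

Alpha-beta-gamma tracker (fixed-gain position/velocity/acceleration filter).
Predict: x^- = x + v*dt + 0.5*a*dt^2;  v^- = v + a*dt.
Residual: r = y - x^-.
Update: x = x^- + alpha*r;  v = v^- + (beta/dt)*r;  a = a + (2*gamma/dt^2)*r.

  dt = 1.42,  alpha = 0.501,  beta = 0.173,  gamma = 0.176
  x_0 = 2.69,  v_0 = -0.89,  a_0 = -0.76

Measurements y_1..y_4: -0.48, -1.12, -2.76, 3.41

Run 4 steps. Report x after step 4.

step 1: x_pred=0.6600  r=-1.1400  x^+=0.0888  v^+=-2.1081  a^+=-0.9590
step 2: x_pred=-3.8715  r=2.7515  x^+=-2.4930  v^+=-3.1346  a^+=-0.4787
step 3: x_pred=-7.4268  r=4.6668  x^+=-5.0887  v^+=-3.2458  a^+=0.3360
step 4: x_pred=-9.3590  r=12.7690  x^+=-2.9617  v^+=-1.2130  a^+=2.5651

x_post = -2.9617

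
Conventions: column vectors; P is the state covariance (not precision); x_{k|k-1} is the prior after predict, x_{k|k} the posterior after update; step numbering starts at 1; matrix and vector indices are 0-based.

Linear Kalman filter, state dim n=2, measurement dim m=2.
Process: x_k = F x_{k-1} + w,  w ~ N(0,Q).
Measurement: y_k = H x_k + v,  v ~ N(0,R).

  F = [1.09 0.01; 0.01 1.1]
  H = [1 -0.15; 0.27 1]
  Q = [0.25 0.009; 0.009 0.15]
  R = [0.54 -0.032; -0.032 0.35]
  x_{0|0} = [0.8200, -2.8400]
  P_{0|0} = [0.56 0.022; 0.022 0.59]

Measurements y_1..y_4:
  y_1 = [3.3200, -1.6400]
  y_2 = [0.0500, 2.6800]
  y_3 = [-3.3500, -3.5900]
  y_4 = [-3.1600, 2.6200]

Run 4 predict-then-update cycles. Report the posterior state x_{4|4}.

step 1: x^-=[0.8654, -3.1158]  P^-=[0.9159 0.0480; 0.0480 0.8644]  S=[1.4609 0.1317; 0.1317 1.3071]  K=[0.6071 0.1647; -0.1175 0.6831]  nu=[1.9872, 1.2421]  x^+=[2.2766, -2.5008]  P^+=[0.3155 -0.0470; -0.0470 0.2555]
step 2: x^-=[2.4564, -2.7281]  P^-=[0.6239 -0.0411; -0.0411 0.4582]  S=[1.1865 0.0283; 0.0283 0.8315]  K=[0.5278 0.1352; -0.1055 0.5413]  nu=[-2.8156, 4.7448]  x^+=[1.6120, 0.1372]  P^+=[0.2741 -0.0436; -0.0436 0.2046]
step 3: x^-=[1.7585, 0.1670]  P^-=[0.5748 -0.0380; -0.0380 0.3966]  S=[1.1351 0.0272; 0.0272 0.7680]  K=[0.5082 0.1346; -0.0981 0.5066]  nu=[-5.0834, -4.2318]  x^+=[-1.3942, -1.4782]  P^+=[0.2640 -0.0405; -0.0405 0.1914]
step 4: x^-=[-1.5344, -1.6399]  P^-=[0.5628 -0.0345; -0.0345 0.3807]  S=[1.1218 0.0297; 0.0297 0.7531]  K=[0.5028 0.1361; -0.0949 0.4969]  nu=[-1.8716, 4.6742]  x^+=[-1.8392, 0.8601]  P^+=[0.2613 -0.0390; -0.0390 0.1875]

x_post = [-1.8392, 0.8601]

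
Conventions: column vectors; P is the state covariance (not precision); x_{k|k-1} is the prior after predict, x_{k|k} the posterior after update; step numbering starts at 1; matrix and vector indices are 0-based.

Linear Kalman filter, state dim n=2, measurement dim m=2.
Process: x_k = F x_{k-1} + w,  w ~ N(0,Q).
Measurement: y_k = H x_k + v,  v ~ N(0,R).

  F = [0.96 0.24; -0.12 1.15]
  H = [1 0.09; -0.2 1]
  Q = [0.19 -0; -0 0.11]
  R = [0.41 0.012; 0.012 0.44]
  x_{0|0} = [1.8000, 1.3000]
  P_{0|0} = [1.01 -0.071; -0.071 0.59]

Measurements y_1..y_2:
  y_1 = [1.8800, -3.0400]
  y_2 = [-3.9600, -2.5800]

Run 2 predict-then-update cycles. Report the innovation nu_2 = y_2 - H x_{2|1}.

innov = [-5.6093, -0.3917]

step 1: x^-=[2.0400, 1.2790]  P^-=[1.1221 -0.0299; -0.0299 0.9244]  S=[1.5342 -0.1585; -0.1585 1.4212]  K=[0.7194 -0.0987; 0.1036 0.6662]  nu=[-0.2751, -3.9110]  x^+=[2.2279, -1.3550]  P^+=[0.2917 0.0236; 0.0236 0.2991]
step 2: x^-=[1.8136, -1.8256]  P^-=[0.4869 0.0743; 0.0743 0.5032]  S=[0.9143 0.0329; 0.0329 0.9330]  K=[0.5414 -0.0438; 0.1121 0.5195]  nu=[-5.6093, -0.3917]  x^+=[-1.2060, -2.6579]  P^+=[0.2187 0.0309; 0.0309 0.2361]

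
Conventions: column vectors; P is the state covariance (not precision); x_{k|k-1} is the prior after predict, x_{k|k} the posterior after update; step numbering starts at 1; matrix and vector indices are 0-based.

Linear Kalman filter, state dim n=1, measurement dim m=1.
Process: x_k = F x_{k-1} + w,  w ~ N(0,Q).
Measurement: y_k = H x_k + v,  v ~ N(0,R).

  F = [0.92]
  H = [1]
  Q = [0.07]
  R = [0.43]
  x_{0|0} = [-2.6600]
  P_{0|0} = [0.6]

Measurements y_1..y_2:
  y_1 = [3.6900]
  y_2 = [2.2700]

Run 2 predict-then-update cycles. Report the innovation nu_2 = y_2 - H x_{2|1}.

step 1: x^-=[-2.4472]  P^-=[0.5778]  S=[1.0078]  K=[0.5733]  nu=[6.1372]  x^+=[1.0715]  P^+=[0.2465]
step 2: x^-=[0.9858]  P^-=[0.2787]  S=[0.7087]  K=[0.3932]  nu=[1.2842]  x^+=[1.4908]  P^+=[0.1691]

innov = [1.2842]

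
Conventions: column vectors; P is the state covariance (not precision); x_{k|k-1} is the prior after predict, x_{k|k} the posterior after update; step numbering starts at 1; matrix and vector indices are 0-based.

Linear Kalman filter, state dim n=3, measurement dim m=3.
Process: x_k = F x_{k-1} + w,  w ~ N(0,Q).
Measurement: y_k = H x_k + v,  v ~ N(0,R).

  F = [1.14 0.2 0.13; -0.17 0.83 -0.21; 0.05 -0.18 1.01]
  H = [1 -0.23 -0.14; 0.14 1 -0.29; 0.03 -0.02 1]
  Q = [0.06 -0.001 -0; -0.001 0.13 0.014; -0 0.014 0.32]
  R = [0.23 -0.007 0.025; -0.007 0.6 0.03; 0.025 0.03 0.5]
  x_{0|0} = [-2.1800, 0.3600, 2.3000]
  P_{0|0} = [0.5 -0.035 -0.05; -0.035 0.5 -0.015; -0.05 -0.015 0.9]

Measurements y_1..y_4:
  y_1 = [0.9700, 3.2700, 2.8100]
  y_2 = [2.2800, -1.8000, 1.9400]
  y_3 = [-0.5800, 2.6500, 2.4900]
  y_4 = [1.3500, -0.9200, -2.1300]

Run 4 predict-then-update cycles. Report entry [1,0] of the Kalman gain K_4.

K[1,0] = -0.0787

step 1: x^-=[-2.1142, 0.1864, 2.1492]  P^-=[0.7134 -0.0593 0.0749; -0.0593 0.5401 -0.2624; 0.0749 -0.2624 1.2566]  S=[0.9861 -0.0417 0.0088; -0.0417 1.3893 -0.5979; 0.0088 -0.5979 1.7725]  K=[0.7289 0.0673 0.0741; -0.1306 0.4295 -0.0096; -0.0539 -0.1617 0.6589]  nu=[3.4280, 4.0029, 0.7280]  x^+=[0.7080, 1.4509, 1.7968]  P^+=[0.1826 0.0271 0.0524; 0.0271 0.2572 0.0092; 0.0524 0.0092 0.3219]
step 2: x^-=[1.3309, 0.7066, 1.5890]  P^-=[0.3414 0.0092 0.1004; 0.0092 0.3195 -0.0938; 0.1004 -0.0938 0.6586]  S=[0.5629 -0.0213 0.0655; -0.0213 1.0305 -0.2469; 0.0655 -0.2469 1.1688]  K=[0.5713 0.0567 0.0744; -0.0771 0.3336 -0.0107; -0.0151 -0.1336 0.5403]  nu=[1.3341, -2.2321, 0.3252]  x^+=[1.9908, -0.1443, 2.0428]  P^+=[0.1458 0.0261 0.0493; 0.0261 0.1984 0.0059; 0.0493 0.0059 0.2644]
step 3: x^-=[2.5062, -0.8872, 2.1888]  P^-=[0.2887 0.0078 0.0890; 0.0078 0.2767 -0.0749; 0.0890 -0.0749 0.5989]  S=[0.5118 -0.0204 0.0565; -0.0204 0.9711 -0.2114; 0.0565 -0.2114 1.1076]  K=[0.5305 0.0496 0.0704; -0.0753 0.3045 -0.0104; -0.0190 -0.1302 0.5206]  nu=[-2.9839, 3.8211, 0.2083]  x^+=[1.1273, 0.4990, 1.8563]  P^+=[0.1351 0.0227 0.0464; 0.0227 0.1812 0.0050; 0.0464 0.0050 0.2546]
step 4: x^-=[1.6262, -0.1673, 1.8415]  P^-=[0.2715 0.0048 0.0848; 0.0048 0.2651 -0.0707; 0.0848 -0.0707 0.5884]  S=[0.4966 -0.0225 0.0523; -0.0225 0.9554 -0.2046; 0.0523 -0.2046 1.0967]  K=[0.5155 0.0459 0.0686; -0.0787 0.2956 -0.0102; -0.0228 -0.1300 0.5170]  nu=[-0.0569, -0.4464, -4.0236]  x^+=[1.3004, -0.2536, -0.1794]  P^+=[0.1310 0.0207 0.0450; 0.0207 0.1761 0.0047; 0.0450 0.0047 0.2528]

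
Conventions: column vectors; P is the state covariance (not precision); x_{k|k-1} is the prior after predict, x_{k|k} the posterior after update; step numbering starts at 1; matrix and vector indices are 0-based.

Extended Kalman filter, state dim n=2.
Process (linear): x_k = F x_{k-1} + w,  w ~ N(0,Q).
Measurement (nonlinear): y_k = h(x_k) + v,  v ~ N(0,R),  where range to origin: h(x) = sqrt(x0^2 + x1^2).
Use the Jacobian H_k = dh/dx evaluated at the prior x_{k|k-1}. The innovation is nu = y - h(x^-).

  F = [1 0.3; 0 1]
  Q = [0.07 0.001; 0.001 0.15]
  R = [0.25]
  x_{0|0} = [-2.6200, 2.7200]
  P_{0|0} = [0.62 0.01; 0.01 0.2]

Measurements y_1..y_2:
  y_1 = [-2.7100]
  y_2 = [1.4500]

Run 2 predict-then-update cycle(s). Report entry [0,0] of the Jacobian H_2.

H_jac[0,0] = 0.9649

step 1: x^-=[-1.8040, 2.7200]  P^-=[0.7140 0.0710; 0.0710 0.3500]  H_jac=[-0.5527 0.8334]  S=[0.6458]  K=[-0.5195; 0.3909]  nu=[-5.9739]  x^+=[1.2993, 0.3849]  P^+=[0.5397 0.2021; 0.2021 0.2513]
step 2: x^-=[1.4147, 0.3849]  P^-=[0.7536 0.2785; 0.2785 0.4013]  H_jac=[0.9649 0.2625]  S=[1.1205]  K=[0.7143; 0.3339]  nu=[-0.0161]  x^+=[1.4032, 0.3795]  P^+=[0.1820 0.0113; 0.0113 0.2764]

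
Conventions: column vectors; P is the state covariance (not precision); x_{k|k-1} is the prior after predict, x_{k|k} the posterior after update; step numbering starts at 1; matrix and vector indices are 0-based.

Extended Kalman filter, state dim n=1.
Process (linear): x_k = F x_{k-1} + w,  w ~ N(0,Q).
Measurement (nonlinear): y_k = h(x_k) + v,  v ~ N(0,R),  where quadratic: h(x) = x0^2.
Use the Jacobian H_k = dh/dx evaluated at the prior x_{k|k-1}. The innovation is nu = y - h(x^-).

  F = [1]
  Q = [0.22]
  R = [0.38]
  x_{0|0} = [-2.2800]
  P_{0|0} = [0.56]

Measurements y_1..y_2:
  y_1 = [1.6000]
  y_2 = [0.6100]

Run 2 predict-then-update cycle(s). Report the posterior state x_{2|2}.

x_post = [-1.0390]

step 1: x^-=[-2.2800]  P^-=[0.7800]  H_jac=[-4.5600]  S=[16.5990]  K=[-0.2143]  nu=[-3.5984]  x^+=[-1.5089]  P^+=[0.0179]
step 2: x^-=[-1.5089]  P^-=[0.2379]  H_jac=[-3.0179]  S=[2.5463]  K=[-0.2819]  nu=[-1.6669]  x^+=[-1.0390]  P^+=[0.0355]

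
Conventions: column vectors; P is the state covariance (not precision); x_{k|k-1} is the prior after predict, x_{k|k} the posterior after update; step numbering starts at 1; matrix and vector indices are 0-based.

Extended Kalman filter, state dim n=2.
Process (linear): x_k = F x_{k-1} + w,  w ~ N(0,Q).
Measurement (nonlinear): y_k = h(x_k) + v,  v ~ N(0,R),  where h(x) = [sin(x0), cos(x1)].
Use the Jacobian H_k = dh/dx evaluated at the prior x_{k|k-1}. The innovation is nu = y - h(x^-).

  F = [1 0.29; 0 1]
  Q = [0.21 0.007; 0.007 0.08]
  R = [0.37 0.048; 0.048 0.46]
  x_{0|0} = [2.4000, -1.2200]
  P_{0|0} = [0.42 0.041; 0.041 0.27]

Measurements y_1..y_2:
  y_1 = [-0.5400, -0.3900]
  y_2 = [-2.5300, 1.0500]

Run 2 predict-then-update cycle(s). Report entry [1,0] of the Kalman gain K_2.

K[1,0] = -0.0897

step 1: x^-=[2.0462, -1.2200]  P^-=[0.6765 0.1263; 0.1263 0.3500]  H_jac=[-0.4577 0.0000; 0.0000 0.9391]  S=[0.5117 -0.0063; -0.0063 0.7687]  K=[-0.6032 0.1494; -0.1077 0.4267]  nu=[-1.4291, -0.7336]  x^+=[2.7987, -1.3791]  P^+=[0.4720 0.0423; 0.0423 0.2035]
step 2: x^-=[2.3988, -1.3791]  P^-=[0.7237 0.1084; 0.1084 0.2835]  H_jac=[-0.7366 0.0000; 0.0000 0.9817]  S=[0.7626 -0.0303; -0.0303 0.7332]  K=[-0.6943 0.1163; -0.0897 0.3759]  nu=[-3.2064, 0.8595]  x^+=[4.7250, -0.7685]  P^+=[0.3412 0.0206; 0.0206 0.1717]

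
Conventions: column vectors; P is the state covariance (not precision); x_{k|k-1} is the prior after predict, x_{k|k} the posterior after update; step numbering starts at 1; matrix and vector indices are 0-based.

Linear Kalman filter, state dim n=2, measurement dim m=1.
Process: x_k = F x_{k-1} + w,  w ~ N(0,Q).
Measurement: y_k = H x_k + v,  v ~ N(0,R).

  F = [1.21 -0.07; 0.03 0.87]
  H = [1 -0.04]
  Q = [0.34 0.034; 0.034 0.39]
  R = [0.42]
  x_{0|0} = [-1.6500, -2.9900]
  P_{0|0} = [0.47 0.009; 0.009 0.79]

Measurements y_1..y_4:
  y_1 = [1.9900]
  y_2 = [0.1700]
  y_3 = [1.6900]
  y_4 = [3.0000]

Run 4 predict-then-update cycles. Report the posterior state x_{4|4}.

x_post = [2.4819, -1.7783]

step 1: x^-=[-1.7872, -2.6508]  P^-=[1.0305 0.0124; 0.0124 0.9888]  S=[1.4511]  K=[0.7098; -0.0187]  nu=[3.6712]  x^+=[0.8186, -2.7195]  P^+=[0.2994 0.0317; 0.0317 0.9883]
step 2: x^-=[1.1809, -2.3414]  P^-=[0.7778 0.0180; 0.0180 1.1400]  S=[1.1982]  K=[0.6486; -0.0231]  nu=[-1.1046]  x^+=[0.4645, -2.3159]  P^+=[0.2738 0.0359; 0.0359 1.1394]
step 3: x^-=[0.7242, -2.0009]  P^-=[0.7404 0.0123; 0.0123 1.2545]  S=[1.1614]  K=[0.6371; -0.0327]  nu=[0.8858]  x^+=[1.2885, -2.0298]  P^+=[0.2690 0.0364; 0.0364 1.2533]
step 4: x^-=[1.7012, -1.7273]  P^-=[0.7339 0.0057; 0.0057 1.3407]  S=[1.1555]  K=[0.6349; -0.0415]  nu=[1.2297]  x^+=[2.4819, -1.7783]  P^+=[0.2681 0.0361; 0.0361 1.3387]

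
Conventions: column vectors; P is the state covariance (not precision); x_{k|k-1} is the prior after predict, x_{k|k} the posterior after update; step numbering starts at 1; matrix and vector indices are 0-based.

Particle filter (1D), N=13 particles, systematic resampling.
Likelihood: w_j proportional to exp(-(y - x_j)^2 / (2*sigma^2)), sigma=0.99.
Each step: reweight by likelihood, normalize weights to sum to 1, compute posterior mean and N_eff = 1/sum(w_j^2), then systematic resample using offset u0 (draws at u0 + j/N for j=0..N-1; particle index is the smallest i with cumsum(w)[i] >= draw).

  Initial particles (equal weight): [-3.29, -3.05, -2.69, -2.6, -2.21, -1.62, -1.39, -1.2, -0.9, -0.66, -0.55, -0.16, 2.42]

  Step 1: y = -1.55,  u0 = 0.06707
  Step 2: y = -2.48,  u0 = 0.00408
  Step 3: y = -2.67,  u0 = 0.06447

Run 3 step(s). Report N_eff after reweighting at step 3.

N_eff = 11.2960

step 1: w=[0.0274, 0.0407, 0.0662, 0.0732, 0.1028, 0.1281, 0.1267, 0.1206, 0.1035, 0.0857, 0.0771, 0.0479, 0.0000]  mean=-1.5379  Neff=10.4136  idx=[1, 3, 4, 4, 5, 6, 6, 7, 7, 8, 9, 10, 11]
step 2: w=[0.1195, 0.1400, 0.1359, 0.1359, 0.0967, 0.0769, 0.0769, 0.0612, 0.0612, 0.0395, 0.0260, 0.0211, 0.0091]  mean=-1.9126  Neff=9.7764  idx=[0, 0, 1, 1, 2, 2, 3, 4, 4, 5, 6, 8, 9]
step 3: w=[0.1022, 0.1022, 0.1098, 0.1098, 0.0988, 0.0988, 0.0988, 0.0627, 0.0627, 0.0477, 0.0477, 0.0365, 0.0223]  mean=-2.2491  Neff=11.2960  idx=[0, 1, 2, 2, 3, 4, 5, 5, 6, 7, 8, 10, 12]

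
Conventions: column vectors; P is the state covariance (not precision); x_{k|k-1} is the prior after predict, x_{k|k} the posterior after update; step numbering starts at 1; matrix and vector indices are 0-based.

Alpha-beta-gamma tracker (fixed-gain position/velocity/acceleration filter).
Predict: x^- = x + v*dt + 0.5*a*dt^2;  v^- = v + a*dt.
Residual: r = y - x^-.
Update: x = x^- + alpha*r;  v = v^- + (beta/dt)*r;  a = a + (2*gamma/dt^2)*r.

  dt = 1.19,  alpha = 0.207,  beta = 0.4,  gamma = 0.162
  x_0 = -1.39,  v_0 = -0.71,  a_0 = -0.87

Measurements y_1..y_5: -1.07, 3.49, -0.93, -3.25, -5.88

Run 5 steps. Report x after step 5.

x_post = 1.5789

step 1: x_pred=-2.8509  r=1.7809  x^+=-2.4823  v^+=-1.1467  a^+=-0.4625
step 2: x_pred=-4.1743  r=7.6643  x^+=-2.5878  v^+=0.8791  a^+=1.2910
step 3: x_pred=-0.6275  r=-0.3025  x^+=-0.6901  v^+=2.3138  a^+=1.2218
step 4: x_pred=2.9284  r=-6.1784  x^+=1.6495  v^+=1.6910  a^+=-0.1918
step 5: x_pred=3.5260  r=-9.4060  x^+=1.5789  v^+=-1.6989  a^+=-2.3438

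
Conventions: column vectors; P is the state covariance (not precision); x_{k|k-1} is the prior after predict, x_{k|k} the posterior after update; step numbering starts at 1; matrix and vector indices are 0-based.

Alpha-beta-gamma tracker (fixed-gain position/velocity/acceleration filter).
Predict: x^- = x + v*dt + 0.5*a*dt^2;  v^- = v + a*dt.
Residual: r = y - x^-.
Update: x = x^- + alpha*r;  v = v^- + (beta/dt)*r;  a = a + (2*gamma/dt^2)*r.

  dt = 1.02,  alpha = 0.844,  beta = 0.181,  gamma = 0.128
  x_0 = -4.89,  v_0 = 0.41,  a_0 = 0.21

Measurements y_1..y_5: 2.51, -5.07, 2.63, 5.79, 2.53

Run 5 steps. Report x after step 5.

x_post = 3.6120

step 1: x_pred=-4.3626  r=6.8726  x^+=1.4379  v^+=1.8437  a^+=1.9011
step 2: x_pred=4.3074  r=-9.3774  x^+=-3.6071  v^+=2.1188  a^+=-0.4063
step 3: x_pred=-1.6573  r=4.2873  x^+=1.9612  v^+=2.4651  a^+=0.6486
step 4: x_pred=4.8130  r=0.9770  x^+=5.6376  v^+=3.3000  a^+=0.8890
step 5: x_pred=9.4661  r=-6.9361  x^+=3.6120  v^+=2.9760  a^+=-0.8177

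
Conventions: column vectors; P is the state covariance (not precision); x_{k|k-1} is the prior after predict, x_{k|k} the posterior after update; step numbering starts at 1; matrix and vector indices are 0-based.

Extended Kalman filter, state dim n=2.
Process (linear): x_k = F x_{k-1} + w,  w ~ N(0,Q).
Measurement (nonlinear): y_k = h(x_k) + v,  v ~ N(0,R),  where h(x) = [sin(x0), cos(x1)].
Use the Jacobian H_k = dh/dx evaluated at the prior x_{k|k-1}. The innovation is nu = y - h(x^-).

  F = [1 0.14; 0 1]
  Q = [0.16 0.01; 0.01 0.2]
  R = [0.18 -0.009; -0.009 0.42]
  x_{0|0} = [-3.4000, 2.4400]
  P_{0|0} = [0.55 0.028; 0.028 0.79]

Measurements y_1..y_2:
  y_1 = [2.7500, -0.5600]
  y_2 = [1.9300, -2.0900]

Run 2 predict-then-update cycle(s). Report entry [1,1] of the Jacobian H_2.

H_jac[1,1] = -0.8972

step 1: x^-=[-3.0584, 2.4400]  P^-=[0.7333 0.1486; 0.1486 0.9900]  H_jac=[-0.9965 0.0000; 0.0000 -0.6454]  S=[0.9083 0.0866; 0.0866 0.8324]  K=[-0.8016 -0.0318; -0.0908 -0.7582]  nu=[2.8331, 0.2038]  x^+=[-5.3358, 2.0283]  P^+=[0.1445 0.0095; 0.0095 0.4921]
step 2: x^-=[-5.0518, 2.0283]  P^-=[0.3168 0.0884; 0.0884 0.6921]  H_jac=[0.3330 0.0000; 0.0000 -0.8972]  S=[0.2151 -0.0354; -0.0354 0.9771]  K=[0.4799 -0.0638; 0.0325 -0.6343]  nu=[0.9871, -1.6483]  x^+=[-4.4730, 3.1059]  P^+=[0.2611 0.0347; 0.0347 0.2973]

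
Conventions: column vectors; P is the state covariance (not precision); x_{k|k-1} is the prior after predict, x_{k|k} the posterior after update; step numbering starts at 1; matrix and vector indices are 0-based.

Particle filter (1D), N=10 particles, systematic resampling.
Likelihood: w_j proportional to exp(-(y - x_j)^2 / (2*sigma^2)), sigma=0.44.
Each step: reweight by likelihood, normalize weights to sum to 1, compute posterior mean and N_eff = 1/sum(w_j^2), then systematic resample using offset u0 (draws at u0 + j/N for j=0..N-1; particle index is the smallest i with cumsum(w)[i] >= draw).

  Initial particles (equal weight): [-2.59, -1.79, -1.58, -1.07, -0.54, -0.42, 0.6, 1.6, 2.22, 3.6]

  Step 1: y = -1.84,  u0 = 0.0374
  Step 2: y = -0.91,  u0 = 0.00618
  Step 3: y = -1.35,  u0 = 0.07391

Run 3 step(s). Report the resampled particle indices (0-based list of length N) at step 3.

resampled_idx = [0, 2, 3, 4, 4, 5, 6, 7, 8, 9]

step 1: w=[0.1016, 0.4317, 0.3649, 0.0940, 0.0055, 0.0024, 0.0000, 0.0000, 0.0000, 0.0000]  mean=-1.7169  Neff=2.9530  idx=[0, 1, 1, 1, 1, 2, 2, 2, 2, 3]
step 2: w=[0.0002, 0.0495, 0.0495, 0.0495, 0.0495, 0.1148, 0.1148, 0.1148, 0.1148, 0.3425]  mean=-1.4472  Neff=5.5608  idx=[1, 3, 5, 5, 6, 7, 8, 9, 9, 9]
step 3: w=[0.0756, 0.0756, 0.1087, 0.1087, 0.1087, 0.1087, 0.1087, 0.1018, 0.1018, 0.1018]  mean=-1.4560  Neff=9.8444  idx=[0, 2, 3, 4, 4, 5, 6, 7, 8, 9]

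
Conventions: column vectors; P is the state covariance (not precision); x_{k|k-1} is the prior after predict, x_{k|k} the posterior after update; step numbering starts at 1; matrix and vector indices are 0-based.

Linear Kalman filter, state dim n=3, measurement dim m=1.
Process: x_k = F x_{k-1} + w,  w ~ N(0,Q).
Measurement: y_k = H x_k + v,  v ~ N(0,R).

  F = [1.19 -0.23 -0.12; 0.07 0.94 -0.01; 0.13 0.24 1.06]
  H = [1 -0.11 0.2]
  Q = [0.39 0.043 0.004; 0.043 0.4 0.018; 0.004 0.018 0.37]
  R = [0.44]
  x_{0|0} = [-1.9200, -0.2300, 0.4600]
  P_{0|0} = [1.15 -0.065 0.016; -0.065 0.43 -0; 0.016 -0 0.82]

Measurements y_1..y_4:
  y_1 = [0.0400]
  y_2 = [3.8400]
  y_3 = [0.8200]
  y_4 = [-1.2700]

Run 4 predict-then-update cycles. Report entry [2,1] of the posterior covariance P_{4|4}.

step 1: x^-=[-2.2871, -0.3552, 0.1828]  P^-=[2.0841 -0.0252 0.0572; -0.0252 0.7771 0.1089; 0.0572 0.1089 1.3359]  S=[2.6105]  K=[0.8038; -0.0340; 0.1197]  nu=[2.2515]  x^+=[-0.4774, -0.4318, 0.4522]  P^+=[0.3975 0.0463 -0.1939; 0.0463 0.7741 0.1195; -0.1939 0.1195 1.2985]
step 2: x^-=[-0.5231, -0.4439, 0.3136]  P^-=[1.0492 -0.0480 -0.4047; -0.0480 1.0902 0.2936; -0.4047 0.2936 1.8906]  S=[1.4138]  K=[0.6886; -0.0772; -0.0417]  nu=[4.2515]  x^+=[2.4046, -0.7721, 0.1365]  P^+=[0.3788 0.0272 -0.3642; 0.0272 1.0817 0.2891; -0.3642 0.2891 1.8881]
step 3: x^-=[3.0227, -0.5588, 0.2720]  P^-=[1.1159 -0.1516 -0.7628; -0.1516 1.3565 0.5100; -0.7628 0.5100 2.6086]  S=[1.3825]  K=[0.7089; -0.1438; -0.2150]  nu=[-2.3186]  x^+=[1.3791, -0.2254, 0.7704]  P^+=[0.4212 -0.0107 -0.5521; -0.0107 1.3279 0.4673; -0.5521 0.4673 2.5448]
step 4: x^-=[1.6005, -0.1230, 0.9418]  P^-=[1.2826 -0.2581 -1.1458; -0.2581 1.5663 0.7172; -1.1458 0.7172 3.3978]  S=[1.4444]  K=[0.7490; -0.1987; -0.3774]  nu=[-3.0724]  x^+=[-0.7007, 0.4874, 2.1013]  P^+=[0.4723 -0.0432 -0.7375; -0.0432 1.5092 0.6089; -0.7375 0.6089 3.1921]

P_post[2,1] = 0.6089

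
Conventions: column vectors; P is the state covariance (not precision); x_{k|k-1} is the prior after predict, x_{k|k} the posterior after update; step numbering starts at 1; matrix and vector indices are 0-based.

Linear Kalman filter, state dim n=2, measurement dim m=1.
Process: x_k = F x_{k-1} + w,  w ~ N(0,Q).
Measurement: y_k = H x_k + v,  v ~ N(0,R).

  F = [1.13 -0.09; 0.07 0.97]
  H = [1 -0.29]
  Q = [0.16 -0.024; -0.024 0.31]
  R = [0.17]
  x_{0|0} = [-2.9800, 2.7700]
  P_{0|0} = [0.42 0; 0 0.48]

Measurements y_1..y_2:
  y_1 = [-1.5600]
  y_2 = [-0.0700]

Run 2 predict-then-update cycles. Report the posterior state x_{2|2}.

step 1: x^-=[-3.6167, 2.4783]  P^-=[0.7002 -0.0327; -0.0327 0.7637]  S=[0.9534]  K=[0.7444; -0.2666]  nu=[2.7754]  x^+=[-1.5508, 1.7384]  P^+=[0.1719 0.1565; 0.1565 0.6959]
step 2: x^-=[-1.9088, 1.5777]  P^-=[0.3533 0.0994; 0.0994 0.9869]  S=[0.5487]  K=[0.5914; -0.3405]  nu=[2.2963]  x^+=[-0.5507, 0.7959]  P^+=[0.1614 0.2099; 0.2099 0.9233]

x_post = [-0.5507, 0.7959]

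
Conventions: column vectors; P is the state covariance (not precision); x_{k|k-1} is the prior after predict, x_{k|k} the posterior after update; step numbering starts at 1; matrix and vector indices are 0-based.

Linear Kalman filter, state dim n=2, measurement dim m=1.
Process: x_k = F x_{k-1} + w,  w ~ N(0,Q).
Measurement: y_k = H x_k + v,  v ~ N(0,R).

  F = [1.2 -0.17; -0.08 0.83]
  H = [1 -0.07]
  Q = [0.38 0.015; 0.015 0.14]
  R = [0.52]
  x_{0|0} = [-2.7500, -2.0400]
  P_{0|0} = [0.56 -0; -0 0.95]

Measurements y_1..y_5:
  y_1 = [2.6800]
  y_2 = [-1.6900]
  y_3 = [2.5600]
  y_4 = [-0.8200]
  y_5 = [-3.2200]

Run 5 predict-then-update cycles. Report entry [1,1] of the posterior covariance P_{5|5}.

step 1: x^-=[-2.9532, -1.4732]  P^-=[1.2139 -0.1728; -0.1728 0.7980]  S=[1.7620]  K=[0.6958; -0.1298]  nu=[5.5301]  x^+=[0.8946, -2.1909]  P^+=[0.3609 -0.0137; -0.0137 0.7684]
step 2: x^-=[1.4459, -1.8900]  P^-=[0.9274 -0.1419; -0.1419 0.6735]  S=[1.4706]  K=[0.6374; -0.1285]  nu=[-3.2682]  x^+=[-0.6372, -1.4699]  P^+=[0.3300 -0.0214; -0.0214 0.6492]
step 3: x^-=[-0.5148, -1.1690]  P^-=[0.8826 -0.1299; -0.1299 0.5922]  S=[1.4237]  K=[0.6263; -0.1203]  nu=[2.9930]  x^+=[1.3598, -1.5292]  P^+=[0.3241 -0.0226; -0.0226 0.5715]
step 4: x^-=[1.8917, -1.3780]  P^-=[0.8724 -0.1195; -0.1195 0.5388]  S=[1.4118]  K=[0.6239; -0.1114]  nu=[-2.8082]  x^+=[0.1397, -1.0652]  P^+=[0.3229 -0.0214; -0.0214 0.5213]
step 5: x^-=[0.3488, -0.8953]  P^-=[0.8688 -0.1112; -0.1112 0.5040]  S=[1.4069]  K=[0.6231; -0.1041]  nu=[-3.6314]  x^+=[-1.9140, -0.5172]  P^+=[0.3226 -0.0199; -0.0199 0.4888]

P_post[1,1] = 0.4888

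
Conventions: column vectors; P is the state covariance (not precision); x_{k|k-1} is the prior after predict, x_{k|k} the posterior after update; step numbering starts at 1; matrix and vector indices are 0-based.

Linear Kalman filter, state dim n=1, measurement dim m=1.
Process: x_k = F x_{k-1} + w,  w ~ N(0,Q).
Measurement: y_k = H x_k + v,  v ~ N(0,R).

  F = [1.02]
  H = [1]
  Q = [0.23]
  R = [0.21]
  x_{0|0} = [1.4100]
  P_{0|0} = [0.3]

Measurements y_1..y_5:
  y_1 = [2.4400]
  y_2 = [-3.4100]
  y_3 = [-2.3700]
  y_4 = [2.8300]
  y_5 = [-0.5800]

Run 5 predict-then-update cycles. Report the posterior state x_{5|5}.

step 1: x^-=[1.4382]  P^-=[0.5421]  S=[0.7521]  K=[0.7208]  nu=[1.0018]  x^+=[2.1603]  P^+=[0.1514]
step 2: x^-=[2.2035]  P^-=[0.3875]  S=[0.5975]  K=[0.6485]  nu=[-5.6135]  x^+=[-1.4370]  P^+=[0.1362]
step 3: x^-=[-1.4657]  P^-=[0.3717]  S=[0.5817]  K=[0.6390]  nu=[-0.9043]  x^+=[-2.0435]  P^+=[0.1342]
step 4: x^-=[-2.0844]  P^-=[0.3696]  S=[0.5796]  K=[0.6377]  nu=[4.9144]  x^+=[1.0494]  P^+=[0.1339]
step 5: x^-=[1.0704]  P^-=[0.3693]  S=[0.5793]  K=[0.6375]  nu=[-1.6504]  x^+=[0.0183]  P^+=[0.1339]

x_post = [0.0183]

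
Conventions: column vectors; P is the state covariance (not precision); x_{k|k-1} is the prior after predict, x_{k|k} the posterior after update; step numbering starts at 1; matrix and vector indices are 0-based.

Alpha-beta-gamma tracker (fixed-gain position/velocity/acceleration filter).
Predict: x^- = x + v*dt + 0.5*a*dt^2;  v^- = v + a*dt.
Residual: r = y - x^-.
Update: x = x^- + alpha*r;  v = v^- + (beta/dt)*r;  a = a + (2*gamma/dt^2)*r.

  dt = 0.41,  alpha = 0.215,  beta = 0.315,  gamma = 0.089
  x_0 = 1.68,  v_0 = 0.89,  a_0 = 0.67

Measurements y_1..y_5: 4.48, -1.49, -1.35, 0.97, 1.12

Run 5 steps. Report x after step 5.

x_post = -2.1816

step 1: x_pred=2.1012  r=2.3788  x^+=2.6127  v^+=2.9923  a^+=3.1889
step 2: x_pred=4.1075  r=-5.5975  x^+=2.9041  v^+=-0.0008  a^+=-2.7383
step 3: x_pred=2.6736  r=-4.0236  x^+=1.8085  v^+=-4.2148  a^+=-6.9988
step 4: x_pred=-0.5078  r=1.4778  x^+=-0.1901  v^+=-5.9489  a^+=-5.4340
step 5: x_pred=-3.0859  r=4.2059  x^+=-2.1816  v^+=-4.9455  a^+=-0.9804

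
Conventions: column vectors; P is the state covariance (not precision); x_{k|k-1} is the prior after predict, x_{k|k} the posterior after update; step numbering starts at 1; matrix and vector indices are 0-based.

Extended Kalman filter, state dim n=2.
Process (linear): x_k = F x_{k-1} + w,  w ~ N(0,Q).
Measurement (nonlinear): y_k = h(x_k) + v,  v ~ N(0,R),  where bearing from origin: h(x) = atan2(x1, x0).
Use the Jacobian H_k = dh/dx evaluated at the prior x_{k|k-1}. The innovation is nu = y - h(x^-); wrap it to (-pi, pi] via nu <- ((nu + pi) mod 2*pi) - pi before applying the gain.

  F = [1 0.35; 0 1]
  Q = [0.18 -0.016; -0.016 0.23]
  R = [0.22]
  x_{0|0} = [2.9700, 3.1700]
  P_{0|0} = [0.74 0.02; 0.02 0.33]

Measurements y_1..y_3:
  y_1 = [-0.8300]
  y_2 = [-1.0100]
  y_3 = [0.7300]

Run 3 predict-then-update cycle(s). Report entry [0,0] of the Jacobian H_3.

H_jac[0,0] = -0.0444

step 1: x^-=[4.0795, 3.1700]  P^-=[0.9744 0.1195; 0.1195 0.5600]  H_jac=[-0.1188 0.1528]  S=[0.2425]  K=[-0.4019; 0.2944]  nu=[-1.4906]  x^+=[4.6786, 2.7311]  P^+=[0.9353 0.1482; 0.1482 0.5390]
step 2: x^-=[5.6345, 2.7311]  P^-=[1.2850 0.3208; 0.3208 0.7690]  H_jac=[-0.0697 0.1437]  S=[0.2357]  K=[-0.1842; 0.3741]  nu=[-1.4613]  x^+=[5.9036, 2.1845]  P^+=[1.2770 0.3371; 0.3371 0.7360]
step 3: x^-=[6.6682, 2.1845]  P^-=[1.7831 0.5787; 0.5787 0.9660]  H_jac=[-0.0444 0.1354]  S=[0.2343]  K=[-0.0032; 0.4488]  nu=[0.4134]  x^+=[6.6669, 2.3700]  P^+=[1.7831 0.5790; 0.5790 0.9188]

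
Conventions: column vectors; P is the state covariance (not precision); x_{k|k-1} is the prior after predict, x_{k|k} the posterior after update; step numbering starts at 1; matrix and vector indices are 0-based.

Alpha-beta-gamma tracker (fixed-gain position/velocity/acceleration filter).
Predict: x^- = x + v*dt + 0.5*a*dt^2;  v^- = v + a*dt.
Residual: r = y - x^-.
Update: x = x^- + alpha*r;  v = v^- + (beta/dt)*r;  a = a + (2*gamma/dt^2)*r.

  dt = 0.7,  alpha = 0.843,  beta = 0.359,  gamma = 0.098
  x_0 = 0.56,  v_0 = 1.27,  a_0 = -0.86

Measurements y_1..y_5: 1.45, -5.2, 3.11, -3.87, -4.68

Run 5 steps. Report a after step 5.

step 1: x_pred=1.2383  r=0.2117  x^+=1.4168  v^+=0.7766  a^+=-0.7753
step 2: x_pred=1.7704  r=-6.9704  x^+=-4.1056  v^+=-3.3410  a^+=-3.5635
step 3: x_pred=-7.3174  r=10.4274  x^+=1.4729  v^+=-0.4877  a^+=0.6075
step 4: x_pred=1.2804  r=-5.1504  x^+=-3.0614  v^+=-2.7038  a^+=-1.4527
step 5: x_pred=-5.3100  r=0.6300  x^+=-4.7789  v^+=-3.3976  a^+=-1.2007

a_post = -1.2007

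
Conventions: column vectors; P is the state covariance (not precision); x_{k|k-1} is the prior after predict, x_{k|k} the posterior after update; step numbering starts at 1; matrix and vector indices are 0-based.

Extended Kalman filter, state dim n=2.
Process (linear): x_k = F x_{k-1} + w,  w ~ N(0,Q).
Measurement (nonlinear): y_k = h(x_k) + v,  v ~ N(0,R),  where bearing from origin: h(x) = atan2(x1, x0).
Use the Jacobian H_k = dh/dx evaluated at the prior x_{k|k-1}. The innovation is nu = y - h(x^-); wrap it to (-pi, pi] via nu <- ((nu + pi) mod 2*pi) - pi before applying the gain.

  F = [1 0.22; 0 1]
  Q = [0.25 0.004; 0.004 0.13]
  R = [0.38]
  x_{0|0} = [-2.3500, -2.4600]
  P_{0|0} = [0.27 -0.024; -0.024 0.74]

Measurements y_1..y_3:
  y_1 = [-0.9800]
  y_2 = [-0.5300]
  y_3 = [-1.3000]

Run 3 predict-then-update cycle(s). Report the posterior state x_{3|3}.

step 1: x^-=[-2.8912, -2.4600]  P^-=[0.5453 0.1428; 0.1428 0.8700]  H_jac=[0.1707 -0.2006]  S=[0.4211]  K=[0.1530; -0.3566]  nu=[1.4566]  x^+=[-2.6684, -2.9794]  P^+=[0.5354 0.1658; 0.1658 0.8165]
step 2: x^-=[-3.3238, -2.9794]  P^-=[0.8979 0.3494; 0.3494 0.9465]  H_jac=[0.1495 -0.1668]  S=[0.4090]  K=[0.1858; -0.2583]  nu=[1.8808]  x^+=[-2.9744, -3.4652]  P^+=[0.8837 0.3690; 0.3690 0.9192]
step 3: x^-=[-3.7368, -3.4652]  P^-=[1.3406 0.5752; 0.5752 1.0492]  H_jac=[0.1334 -0.1439]  S=[0.4035]  K=[0.2382; -0.1839]  nu=[1.0939]  x^+=[-3.4763, -3.6664]  P^+=[1.3177 0.5929; 0.5929 1.0355]

x_post = [-3.4763, -3.6664]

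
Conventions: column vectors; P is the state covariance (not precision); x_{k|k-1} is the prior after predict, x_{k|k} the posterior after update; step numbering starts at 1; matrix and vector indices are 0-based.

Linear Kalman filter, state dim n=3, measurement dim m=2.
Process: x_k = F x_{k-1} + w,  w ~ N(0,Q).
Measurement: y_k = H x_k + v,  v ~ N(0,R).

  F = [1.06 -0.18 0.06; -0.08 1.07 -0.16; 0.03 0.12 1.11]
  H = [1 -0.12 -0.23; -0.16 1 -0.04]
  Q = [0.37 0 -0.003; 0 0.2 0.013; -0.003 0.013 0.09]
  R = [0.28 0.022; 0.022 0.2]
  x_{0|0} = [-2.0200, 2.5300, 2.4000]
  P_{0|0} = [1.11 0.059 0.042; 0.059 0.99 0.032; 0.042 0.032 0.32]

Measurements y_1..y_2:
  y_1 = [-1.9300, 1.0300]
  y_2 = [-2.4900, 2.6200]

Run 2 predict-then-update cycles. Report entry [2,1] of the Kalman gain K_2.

step 1: x^-=[-2.4526, 2.4847, 2.9070]  P^-=[1.6326 -0.2245 0.0827; -0.2245 1.3288 0.1154; 0.0827 0.1154 0.5113]  S=[1.9809 -0.6490; -0.6490 1.6350]  K=[0.8393 0.0341; 0.0751 0.8616; -0.0094 0.0462]  nu=[1.4894, -1.7308]  x^+=[-1.2615, 1.1052, 2.8129]  P^+=[0.2724 0.0737 0.1208; 0.0737 0.1877 0.0487; 0.1208 0.0487 0.5070]
step 2: x^-=[-1.3674, 0.8334, 3.2171]  P^-=[0.6702 0.0040 0.1774; 0.0040 0.4035 -0.0064; 0.1774 -0.0064 0.7392]  S=[0.9122 -0.1219; -0.1219 0.6233]  K=[0.6836 -0.0433; 0.0404 0.6546; -0.0050 -0.1042]  nu=[-0.2827, 1.6965]  x^+=[-1.6341, 1.9325, 3.0417]  P^+=[0.2354 0.0508 0.1690; 0.0508 0.1413 0.0354; 0.1690 0.0354 0.7325]

K[2,1] = -0.1042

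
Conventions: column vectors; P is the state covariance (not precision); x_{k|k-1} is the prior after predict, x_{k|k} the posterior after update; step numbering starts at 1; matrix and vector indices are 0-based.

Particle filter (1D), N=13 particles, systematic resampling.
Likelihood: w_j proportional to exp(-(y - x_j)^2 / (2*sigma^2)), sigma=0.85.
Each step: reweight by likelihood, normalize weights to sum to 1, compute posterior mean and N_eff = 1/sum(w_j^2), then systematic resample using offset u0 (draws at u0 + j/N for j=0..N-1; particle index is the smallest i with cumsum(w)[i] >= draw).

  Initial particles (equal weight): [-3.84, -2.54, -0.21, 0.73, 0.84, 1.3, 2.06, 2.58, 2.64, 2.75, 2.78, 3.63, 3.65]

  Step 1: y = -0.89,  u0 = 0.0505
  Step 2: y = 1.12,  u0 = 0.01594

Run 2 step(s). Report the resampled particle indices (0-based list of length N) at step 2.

resampled_idx = [2, 3, 5, 6, 8, 9, 9, 10, 10, 11, 11, 12, 12]

step 1: w=[0.0020, 0.1258, 0.6009, 0.1346, 0.1043, 0.0299, 0.0020, 0.0002, 0.0001, 0.0001, 0.0001, 0.0000, 0.0000]  mean=-0.2230  Neff=2.4583  idx=[1, 1, 2, 2, 2, 2, 2, 2, 2, 3, 3, 4, 5]
step 2: w=[0.0000, 0.0000, 0.0508, 0.0508, 0.0508, 0.0508, 0.0508, 0.0508, 0.0508, 0.1556, 0.1556, 0.1638, 0.1691]  mean=0.5098  Neff=8.2006  idx=[2, 3, 5, 6, 8, 9, 9, 10, 10, 11, 11, 12, 12]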